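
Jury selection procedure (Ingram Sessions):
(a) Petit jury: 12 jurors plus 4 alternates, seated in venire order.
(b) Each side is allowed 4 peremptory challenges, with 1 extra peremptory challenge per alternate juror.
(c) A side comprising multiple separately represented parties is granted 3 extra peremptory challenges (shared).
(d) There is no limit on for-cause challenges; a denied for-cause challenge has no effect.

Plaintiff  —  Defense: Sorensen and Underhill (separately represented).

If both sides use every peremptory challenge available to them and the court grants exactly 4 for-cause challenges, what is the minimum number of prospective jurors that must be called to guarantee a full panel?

Seats to fill: 12 + 4 alternates = 16.
Peremptories — Plaintiff: 4 + 1×4 = 8; Defense: 4 + 1×4 + 3 = 11; total 19.
For-cause removals: 4.
Minimum venire: 16 + 19 + 4 = 39.

39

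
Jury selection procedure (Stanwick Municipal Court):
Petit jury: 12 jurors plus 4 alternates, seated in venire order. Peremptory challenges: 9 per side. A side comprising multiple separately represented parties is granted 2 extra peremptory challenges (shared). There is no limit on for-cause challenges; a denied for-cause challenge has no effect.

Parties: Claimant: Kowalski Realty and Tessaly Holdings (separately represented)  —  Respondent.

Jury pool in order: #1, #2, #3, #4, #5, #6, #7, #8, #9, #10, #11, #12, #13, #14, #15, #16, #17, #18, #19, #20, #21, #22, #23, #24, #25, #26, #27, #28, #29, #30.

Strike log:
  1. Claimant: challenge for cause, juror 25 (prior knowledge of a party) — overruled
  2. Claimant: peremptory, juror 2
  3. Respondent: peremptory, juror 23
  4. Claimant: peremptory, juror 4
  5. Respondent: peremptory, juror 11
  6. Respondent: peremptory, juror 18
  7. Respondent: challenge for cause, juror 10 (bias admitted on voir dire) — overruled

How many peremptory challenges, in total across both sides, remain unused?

Claimant allotment: 9 base + 2 multi-party = 11. Respondent allotment: 9.
Claimant peremptories used: #2, #4 — 2 (the for-cause on #25 doesn't count).
Respondent peremptories used: #23, #11, #18 — 3 (the for-cause on #10 doesn't count).
Remaining: (11 − 2) + (9 − 3) = 15.

15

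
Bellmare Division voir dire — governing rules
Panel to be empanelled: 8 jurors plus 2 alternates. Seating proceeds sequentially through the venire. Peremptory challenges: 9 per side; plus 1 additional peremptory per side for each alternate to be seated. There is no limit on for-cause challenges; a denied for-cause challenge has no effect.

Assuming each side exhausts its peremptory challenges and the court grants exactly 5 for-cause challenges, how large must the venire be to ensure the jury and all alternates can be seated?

Seats to fill: 8 + 2 alternates = 10.
Peremptories: 9 + 1×2 = 11 per side × 2 sides = 22.
For-cause removals: 5.
Minimum venire: 10 + 22 + 5 = 37.

37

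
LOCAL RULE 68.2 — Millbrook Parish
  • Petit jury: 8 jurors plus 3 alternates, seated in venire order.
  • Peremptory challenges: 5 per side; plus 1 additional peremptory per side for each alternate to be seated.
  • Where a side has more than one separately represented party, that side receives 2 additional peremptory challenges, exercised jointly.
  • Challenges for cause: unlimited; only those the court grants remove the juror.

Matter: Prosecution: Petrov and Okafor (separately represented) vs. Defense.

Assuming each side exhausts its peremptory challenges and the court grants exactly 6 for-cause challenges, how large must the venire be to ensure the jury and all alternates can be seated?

Seats to fill: 8 + 3 alternates = 11.
Peremptories — Prosecution: 5 + 1×3 + 2 = 10; Defense: 5 + 1×3 = 8; total 18.
For-cause removals: 6.
Minimum venire: 11 + 18 + 6 = 35.

35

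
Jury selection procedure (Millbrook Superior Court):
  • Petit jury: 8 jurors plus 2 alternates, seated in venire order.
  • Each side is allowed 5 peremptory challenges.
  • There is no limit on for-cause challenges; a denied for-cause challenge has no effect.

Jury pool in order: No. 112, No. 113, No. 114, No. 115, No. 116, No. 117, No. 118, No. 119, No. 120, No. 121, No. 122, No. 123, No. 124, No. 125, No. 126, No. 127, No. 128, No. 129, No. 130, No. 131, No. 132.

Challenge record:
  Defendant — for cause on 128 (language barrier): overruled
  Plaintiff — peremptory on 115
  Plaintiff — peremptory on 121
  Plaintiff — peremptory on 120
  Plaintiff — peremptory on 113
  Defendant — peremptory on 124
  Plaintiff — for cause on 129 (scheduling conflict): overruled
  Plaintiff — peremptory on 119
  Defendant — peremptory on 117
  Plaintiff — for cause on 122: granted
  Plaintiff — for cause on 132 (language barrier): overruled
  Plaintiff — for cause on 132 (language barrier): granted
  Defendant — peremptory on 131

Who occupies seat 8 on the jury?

Removed: #113, #115, #117, #119, #120, #121, #122, #124, #131, #132. (#128, #129 stay — for-cause denied.)
Seating in order: seats 1–8 → #112, #114, #116, #118, #123, #125, #126, #127; alternates → #128, #129.
So seat 8 is #127.

127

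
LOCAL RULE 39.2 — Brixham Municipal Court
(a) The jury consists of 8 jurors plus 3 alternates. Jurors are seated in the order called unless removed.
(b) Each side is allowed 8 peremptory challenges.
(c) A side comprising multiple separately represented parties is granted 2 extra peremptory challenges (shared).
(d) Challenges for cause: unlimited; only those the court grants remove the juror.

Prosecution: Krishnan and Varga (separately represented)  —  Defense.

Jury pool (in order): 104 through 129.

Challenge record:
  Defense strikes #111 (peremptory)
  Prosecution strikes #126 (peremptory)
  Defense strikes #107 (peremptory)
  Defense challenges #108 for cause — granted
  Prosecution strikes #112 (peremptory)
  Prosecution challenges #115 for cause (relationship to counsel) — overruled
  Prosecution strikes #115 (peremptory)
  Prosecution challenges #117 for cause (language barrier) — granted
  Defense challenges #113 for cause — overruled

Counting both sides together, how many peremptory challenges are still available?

13

Prosecution allotment: 8 base + 2 multi-party = 10. Defense allotment: 8.
Prosecution peremptories used: #126, #112, #115 — 3 (for-cause on #115, #117 don't count).
Defense peremptories used: #111, #107 — 2 (for-cause on #108, #113 don't count).
Remaining: (10 − 3) + (8 − 2) = 13.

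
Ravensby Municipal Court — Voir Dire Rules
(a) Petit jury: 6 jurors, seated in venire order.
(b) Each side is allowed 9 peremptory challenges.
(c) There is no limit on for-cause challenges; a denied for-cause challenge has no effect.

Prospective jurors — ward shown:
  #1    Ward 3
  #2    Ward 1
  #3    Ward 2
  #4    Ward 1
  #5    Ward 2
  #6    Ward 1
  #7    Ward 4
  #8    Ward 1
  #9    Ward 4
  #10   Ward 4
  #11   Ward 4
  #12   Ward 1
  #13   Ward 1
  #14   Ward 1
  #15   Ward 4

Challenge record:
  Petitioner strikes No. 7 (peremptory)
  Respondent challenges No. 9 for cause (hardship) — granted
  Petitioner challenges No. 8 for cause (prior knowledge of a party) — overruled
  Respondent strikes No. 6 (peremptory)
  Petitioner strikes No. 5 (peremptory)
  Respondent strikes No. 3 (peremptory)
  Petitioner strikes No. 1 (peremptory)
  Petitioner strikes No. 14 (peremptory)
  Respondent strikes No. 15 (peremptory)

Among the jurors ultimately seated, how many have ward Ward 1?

4

Removed: #1, #3, #5, #6, #7, #9, #14, #15.
Seated jurors 1–6: #2, #4, #8, #10, #11, #12.
Of those, in Ward 1: #2, #4, #8, #12 → 4.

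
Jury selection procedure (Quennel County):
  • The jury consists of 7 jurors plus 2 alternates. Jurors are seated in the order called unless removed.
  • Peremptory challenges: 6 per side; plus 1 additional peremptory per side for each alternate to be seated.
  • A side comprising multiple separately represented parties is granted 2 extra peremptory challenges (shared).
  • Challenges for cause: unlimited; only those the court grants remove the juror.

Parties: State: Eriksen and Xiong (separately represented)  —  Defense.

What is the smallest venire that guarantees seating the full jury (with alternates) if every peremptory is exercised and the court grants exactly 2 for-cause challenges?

29

Seats to fill: 7 + 2 alternates = 9.
Peremptories — State: 6 + 1×2 + 2 = 10; Defense: 6 + 1×2 = 8; total 18.
For-cause removals: 2.
Minimum venire: 9 + 18 + 2 = 29.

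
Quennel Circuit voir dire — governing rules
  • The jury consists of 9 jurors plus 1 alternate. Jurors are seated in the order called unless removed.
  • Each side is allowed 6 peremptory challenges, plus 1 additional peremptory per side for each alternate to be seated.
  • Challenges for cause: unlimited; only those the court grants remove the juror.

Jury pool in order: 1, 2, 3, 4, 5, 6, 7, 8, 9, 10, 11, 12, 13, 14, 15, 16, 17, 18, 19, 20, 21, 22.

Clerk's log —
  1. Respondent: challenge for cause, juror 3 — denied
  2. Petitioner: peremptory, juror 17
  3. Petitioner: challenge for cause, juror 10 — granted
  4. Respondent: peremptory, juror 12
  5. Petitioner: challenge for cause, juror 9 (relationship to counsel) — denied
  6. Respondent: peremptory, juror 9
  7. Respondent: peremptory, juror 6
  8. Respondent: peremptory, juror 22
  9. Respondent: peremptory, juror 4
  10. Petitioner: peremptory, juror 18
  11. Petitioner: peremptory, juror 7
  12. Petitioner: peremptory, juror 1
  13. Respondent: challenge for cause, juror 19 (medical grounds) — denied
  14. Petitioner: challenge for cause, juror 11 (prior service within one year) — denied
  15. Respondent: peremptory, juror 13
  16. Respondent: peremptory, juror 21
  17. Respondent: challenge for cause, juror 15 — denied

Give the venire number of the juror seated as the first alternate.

Removed: #1, #4, #6, #7, #9, #10, #12, #13, #17, #18, #21, #22. (#3, #11, #15, #19 stay — for-cause denied.)
Seating in order: seats 1–9 → #2, #3, #5, #8, #11, #14, #15, #16, #19; alternates → #20.
So alternate 1 is #20.

20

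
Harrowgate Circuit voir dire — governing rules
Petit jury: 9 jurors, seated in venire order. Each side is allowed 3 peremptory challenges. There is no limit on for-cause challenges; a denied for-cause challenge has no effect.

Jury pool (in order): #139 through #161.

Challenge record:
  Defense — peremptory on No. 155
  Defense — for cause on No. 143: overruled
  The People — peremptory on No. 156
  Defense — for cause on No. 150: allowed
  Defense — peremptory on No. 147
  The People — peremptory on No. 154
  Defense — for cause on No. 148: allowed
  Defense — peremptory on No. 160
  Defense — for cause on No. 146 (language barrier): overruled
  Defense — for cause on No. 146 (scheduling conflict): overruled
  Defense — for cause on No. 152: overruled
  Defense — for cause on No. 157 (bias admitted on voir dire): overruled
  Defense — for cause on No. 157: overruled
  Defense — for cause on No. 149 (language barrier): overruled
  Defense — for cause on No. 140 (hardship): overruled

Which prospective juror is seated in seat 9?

Removed: #147, #148, #150, #154, #155, #156, #160. (#140, #143, #146, #149, #152, #157 stay — for-cause denied.)
Seating in order: seats 1–9 → #139, #140, #141, #142, #143, #144, #145, #146, #149.
So seat 9 is #149.

149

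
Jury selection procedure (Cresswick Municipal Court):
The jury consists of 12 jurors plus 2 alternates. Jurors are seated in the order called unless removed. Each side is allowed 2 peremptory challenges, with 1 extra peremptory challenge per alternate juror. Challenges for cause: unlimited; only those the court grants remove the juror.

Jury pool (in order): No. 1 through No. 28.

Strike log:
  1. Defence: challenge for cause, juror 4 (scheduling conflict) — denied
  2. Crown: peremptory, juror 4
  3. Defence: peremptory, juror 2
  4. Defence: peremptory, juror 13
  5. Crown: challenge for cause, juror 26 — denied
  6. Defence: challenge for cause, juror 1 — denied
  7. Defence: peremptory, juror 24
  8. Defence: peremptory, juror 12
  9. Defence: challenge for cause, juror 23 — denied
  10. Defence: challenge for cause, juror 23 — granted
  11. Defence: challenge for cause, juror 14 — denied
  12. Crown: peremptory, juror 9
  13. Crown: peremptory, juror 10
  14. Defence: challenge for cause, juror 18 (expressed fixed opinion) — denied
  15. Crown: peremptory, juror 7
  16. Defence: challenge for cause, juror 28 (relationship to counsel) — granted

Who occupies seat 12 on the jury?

19

Removed: #2, #4, #7, #9, #10, #12, #13, #23, #24, #28. (#1, #14, #18, #26 stay — for-cause denied.)
Seating in order: seats 1–12 → #1, #3, #5, #6, #8, #11, #14, #15, #16, #17, #18, #19; alternates → #20, #21.
So seat 12 is #19.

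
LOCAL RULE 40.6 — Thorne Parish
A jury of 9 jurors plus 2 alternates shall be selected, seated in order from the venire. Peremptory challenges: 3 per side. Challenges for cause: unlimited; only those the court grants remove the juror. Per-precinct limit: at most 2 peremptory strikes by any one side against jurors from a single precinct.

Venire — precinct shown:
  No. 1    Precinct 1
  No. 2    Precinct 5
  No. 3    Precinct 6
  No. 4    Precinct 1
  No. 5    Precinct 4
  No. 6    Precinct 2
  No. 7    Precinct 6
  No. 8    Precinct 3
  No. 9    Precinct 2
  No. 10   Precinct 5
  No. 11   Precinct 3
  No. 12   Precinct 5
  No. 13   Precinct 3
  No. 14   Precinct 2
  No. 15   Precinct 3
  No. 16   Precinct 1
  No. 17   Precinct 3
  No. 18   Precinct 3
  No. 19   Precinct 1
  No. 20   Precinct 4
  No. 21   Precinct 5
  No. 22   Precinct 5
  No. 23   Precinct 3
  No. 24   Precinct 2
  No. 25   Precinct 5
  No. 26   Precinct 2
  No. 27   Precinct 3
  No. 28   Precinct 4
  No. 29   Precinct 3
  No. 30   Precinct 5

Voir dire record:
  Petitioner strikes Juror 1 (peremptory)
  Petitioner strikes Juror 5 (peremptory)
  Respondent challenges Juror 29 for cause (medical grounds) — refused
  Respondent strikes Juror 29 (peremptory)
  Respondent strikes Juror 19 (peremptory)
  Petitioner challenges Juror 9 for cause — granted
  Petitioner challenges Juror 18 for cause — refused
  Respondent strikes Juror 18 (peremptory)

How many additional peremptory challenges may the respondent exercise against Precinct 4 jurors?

0

Respondent peremptories so far: #29, #19, #18 — 3 of 3 used, 0 left overall.
Against Precinct 4: none yet — per-precinct cap 2 leaves 2.
Binding limit: min(0, 2) = 0.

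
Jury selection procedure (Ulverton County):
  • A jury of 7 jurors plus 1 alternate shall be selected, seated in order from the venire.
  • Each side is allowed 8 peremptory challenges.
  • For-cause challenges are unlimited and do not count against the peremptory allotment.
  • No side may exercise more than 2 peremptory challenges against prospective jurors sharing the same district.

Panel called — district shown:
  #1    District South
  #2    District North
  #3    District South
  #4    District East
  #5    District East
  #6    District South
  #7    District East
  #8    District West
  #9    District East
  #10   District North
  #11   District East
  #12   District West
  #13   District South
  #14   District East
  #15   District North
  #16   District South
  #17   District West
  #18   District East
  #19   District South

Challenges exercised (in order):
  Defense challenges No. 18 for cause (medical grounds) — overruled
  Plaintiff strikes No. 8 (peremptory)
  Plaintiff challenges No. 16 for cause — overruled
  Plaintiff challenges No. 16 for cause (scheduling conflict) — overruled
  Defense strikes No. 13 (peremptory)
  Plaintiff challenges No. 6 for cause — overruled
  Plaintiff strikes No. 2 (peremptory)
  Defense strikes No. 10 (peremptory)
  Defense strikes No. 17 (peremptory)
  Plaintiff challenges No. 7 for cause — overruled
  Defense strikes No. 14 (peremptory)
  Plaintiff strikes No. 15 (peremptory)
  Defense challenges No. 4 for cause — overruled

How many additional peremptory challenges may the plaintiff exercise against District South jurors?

Plaintiff peremptories so far: #8, #2, #15 — 3 of 8 used, 5 left overall.
Against District South: none yet — per-district cap 2 leaves 2.
Binding limit: min(5, 2) = 2.

2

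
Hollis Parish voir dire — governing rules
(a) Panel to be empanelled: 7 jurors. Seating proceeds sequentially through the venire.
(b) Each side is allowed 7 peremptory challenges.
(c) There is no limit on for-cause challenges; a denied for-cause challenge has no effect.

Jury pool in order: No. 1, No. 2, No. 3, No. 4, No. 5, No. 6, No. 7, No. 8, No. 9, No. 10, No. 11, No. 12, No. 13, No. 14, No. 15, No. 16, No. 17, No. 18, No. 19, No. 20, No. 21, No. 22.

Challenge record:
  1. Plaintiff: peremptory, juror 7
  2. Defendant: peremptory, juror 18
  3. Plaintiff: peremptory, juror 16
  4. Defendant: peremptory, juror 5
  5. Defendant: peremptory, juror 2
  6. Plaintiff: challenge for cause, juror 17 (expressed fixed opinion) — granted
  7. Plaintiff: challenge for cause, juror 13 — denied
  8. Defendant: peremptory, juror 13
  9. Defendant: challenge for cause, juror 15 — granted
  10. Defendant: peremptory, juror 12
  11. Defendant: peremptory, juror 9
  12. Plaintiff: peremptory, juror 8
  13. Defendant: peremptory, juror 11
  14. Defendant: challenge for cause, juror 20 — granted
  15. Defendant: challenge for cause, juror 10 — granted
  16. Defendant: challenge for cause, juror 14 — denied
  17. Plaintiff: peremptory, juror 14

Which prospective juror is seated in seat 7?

Removed: #2, #5, #7, #8, #9, #10, #11, #12, #13, #14, #15, #16, #17, #18, #20.
Seating in order: seats 1–7 → #1, #3, #4, #6, #19, #21, #22.
So seat 7 is #22.

22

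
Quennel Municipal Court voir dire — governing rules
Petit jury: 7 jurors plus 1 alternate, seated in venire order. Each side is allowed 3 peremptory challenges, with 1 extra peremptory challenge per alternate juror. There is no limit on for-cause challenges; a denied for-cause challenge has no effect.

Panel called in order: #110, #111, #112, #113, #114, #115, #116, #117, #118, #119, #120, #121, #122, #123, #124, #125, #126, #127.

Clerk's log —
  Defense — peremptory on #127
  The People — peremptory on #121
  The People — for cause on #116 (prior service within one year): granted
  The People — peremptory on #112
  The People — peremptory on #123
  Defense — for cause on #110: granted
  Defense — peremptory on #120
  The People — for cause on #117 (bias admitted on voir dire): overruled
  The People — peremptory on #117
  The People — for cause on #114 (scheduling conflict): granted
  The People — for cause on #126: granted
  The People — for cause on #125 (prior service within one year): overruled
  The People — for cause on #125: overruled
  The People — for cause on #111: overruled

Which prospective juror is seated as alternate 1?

Removed: #110, #112, #114, #116, #117, #120, #121, #123, #126, #127. (#111, #125 stay — for-cause denied.)
Seating in order: seats 1–7 → #111, #113, #115, #118, #119, #122, #124; alternates → #125.
So alternate 1 is #125.

125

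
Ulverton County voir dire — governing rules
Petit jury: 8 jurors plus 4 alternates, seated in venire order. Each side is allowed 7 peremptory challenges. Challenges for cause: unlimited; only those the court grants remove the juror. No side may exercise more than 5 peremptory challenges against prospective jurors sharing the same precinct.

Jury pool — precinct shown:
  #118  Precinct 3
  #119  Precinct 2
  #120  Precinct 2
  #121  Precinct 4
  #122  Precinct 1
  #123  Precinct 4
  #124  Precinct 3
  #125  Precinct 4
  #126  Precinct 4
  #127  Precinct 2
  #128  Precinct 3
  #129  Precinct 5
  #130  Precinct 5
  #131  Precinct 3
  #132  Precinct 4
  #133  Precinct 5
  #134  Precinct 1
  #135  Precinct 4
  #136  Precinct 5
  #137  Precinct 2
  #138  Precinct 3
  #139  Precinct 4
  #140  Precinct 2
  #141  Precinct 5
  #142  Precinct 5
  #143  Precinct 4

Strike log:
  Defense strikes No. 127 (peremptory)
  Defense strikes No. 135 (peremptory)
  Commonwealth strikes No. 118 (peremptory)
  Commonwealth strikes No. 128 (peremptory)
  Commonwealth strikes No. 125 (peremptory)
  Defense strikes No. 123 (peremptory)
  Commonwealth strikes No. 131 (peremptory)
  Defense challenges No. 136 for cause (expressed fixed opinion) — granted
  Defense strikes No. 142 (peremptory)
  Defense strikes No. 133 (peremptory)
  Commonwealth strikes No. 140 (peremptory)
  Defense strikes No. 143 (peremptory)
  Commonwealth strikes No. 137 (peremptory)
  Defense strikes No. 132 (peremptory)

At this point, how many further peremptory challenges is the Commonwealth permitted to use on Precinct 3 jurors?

1

Commonwealth peremptories so far: #118, #128, #125, #131, #140, #137 — 6 of 7 used, 1 left overall.
Against Precinct 3: #118, #128, #131 — 3 used; per-precinct cap 5 leaves 2.
Binding limit: min(1, 2) = 1.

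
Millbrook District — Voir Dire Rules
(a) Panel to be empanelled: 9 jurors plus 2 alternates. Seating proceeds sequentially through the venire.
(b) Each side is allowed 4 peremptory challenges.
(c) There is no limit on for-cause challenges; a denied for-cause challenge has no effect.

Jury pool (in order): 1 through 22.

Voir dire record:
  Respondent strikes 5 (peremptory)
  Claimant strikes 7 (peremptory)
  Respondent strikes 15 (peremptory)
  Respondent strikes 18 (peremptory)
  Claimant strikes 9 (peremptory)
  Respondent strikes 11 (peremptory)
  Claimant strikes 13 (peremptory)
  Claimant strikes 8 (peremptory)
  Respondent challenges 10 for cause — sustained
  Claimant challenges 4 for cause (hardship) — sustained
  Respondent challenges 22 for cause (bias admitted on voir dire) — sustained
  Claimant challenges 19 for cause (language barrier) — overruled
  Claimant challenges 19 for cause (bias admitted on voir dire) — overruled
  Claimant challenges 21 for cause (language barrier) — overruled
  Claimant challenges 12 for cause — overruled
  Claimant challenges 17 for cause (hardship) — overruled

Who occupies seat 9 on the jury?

19

Removed: #4, #5, #7, #8, #9, #10, #11, #13, #15, #18, #22. (#12, #17, #19, #21 stay — for-cause denied.)
Seating in order: seats 1–9 → #1, #2, #3, #6, #12, #14, #16, #17, #19; alternates → #20, #21.
So seat 9 is #19.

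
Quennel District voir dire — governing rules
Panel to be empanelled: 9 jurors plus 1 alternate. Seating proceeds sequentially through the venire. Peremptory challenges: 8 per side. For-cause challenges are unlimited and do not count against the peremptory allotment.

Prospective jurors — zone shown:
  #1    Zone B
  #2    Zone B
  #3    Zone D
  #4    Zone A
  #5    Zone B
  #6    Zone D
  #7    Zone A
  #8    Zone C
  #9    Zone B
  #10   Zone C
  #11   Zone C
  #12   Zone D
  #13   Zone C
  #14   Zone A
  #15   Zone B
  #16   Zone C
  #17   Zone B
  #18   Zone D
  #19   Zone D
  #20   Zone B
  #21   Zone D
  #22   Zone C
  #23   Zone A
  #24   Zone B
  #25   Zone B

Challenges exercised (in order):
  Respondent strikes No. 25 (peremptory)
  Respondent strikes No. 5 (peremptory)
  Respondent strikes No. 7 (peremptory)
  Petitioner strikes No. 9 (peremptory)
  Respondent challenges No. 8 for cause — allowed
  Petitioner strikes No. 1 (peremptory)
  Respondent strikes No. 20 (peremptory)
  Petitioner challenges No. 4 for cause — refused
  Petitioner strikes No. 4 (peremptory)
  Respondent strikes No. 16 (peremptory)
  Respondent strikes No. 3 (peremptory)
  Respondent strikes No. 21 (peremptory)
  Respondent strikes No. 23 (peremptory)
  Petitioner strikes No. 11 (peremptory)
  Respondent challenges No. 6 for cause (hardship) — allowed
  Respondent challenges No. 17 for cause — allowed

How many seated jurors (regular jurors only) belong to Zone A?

Removed: #1, #3, #4, #5, #6, #7, #8, #9, #11, #16, #17, #20, #21, #23, #25.
Seated jurors 1–9: #2, #10, #12, #13, #14, #15, #18, #19, #22 (alternates #24 not counted).
Of those, in Zone A: #14 → 1.

1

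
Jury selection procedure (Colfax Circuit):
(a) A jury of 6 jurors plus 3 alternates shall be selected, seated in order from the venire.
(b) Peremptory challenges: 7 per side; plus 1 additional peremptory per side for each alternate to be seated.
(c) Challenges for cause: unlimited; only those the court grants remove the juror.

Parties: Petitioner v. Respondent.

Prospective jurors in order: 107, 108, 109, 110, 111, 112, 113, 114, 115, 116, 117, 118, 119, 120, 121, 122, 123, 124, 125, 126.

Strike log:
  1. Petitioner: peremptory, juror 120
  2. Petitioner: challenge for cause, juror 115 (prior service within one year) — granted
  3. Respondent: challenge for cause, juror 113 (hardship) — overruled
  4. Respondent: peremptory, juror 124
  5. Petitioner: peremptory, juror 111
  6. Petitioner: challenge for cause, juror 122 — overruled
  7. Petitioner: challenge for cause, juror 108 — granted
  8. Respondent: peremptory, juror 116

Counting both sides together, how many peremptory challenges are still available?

Petitioner allotment: 7 base + 1 × 3 alternates = 10. Respondent allotment: 7 base + 1 × 3 alternates = 10.
Petitioner peremptories used: #120, #111 — 2 (for-cause on #115, #122, #108 don't count).
Respondent peremptories used: #124, #116 — 2 (the for-cause on #113 doesn't count).
Remaining: (10 − 2) + (10 − 2) = 16.

16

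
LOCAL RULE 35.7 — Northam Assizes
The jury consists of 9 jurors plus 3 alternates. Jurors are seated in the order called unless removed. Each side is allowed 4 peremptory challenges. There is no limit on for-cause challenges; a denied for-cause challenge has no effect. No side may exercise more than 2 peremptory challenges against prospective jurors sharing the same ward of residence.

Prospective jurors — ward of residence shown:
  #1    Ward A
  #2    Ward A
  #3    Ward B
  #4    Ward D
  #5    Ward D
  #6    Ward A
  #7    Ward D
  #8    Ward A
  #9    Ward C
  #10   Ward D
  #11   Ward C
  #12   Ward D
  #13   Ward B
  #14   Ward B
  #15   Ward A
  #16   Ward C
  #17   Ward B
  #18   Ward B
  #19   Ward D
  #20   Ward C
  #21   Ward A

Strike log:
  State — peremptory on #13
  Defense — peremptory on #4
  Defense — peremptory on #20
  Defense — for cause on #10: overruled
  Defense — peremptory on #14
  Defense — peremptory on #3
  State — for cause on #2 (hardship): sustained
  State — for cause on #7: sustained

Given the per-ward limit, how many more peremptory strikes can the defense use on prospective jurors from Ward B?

0

Defense peremptories so far: #4, #20, #14, #3 — 4 of 4 used, 0 left overall.
Against Ward B: #14, #3 — 2 used; per-ward cap 2 leaves 0.
Binding limit: min(0, 0) = 0.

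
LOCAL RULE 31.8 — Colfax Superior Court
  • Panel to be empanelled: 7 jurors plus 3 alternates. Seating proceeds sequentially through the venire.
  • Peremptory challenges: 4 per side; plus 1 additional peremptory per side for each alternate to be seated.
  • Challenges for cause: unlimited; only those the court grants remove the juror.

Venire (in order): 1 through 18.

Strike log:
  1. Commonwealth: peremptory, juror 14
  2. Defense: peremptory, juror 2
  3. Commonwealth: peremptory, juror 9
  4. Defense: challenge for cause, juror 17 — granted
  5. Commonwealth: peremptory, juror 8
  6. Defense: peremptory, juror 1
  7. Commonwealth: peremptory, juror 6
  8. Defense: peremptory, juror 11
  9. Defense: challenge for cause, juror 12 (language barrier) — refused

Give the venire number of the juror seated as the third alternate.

18

Removed: #1, #2, #6, #8, #9, #11, #14, #17. (#12 stays — for-cause denied.)
Seating in order: seats 1–7 → #3, #4, #5, #7, #10, #12, #13; alternates → #15, #16, #18.
So alternate 3 is #18.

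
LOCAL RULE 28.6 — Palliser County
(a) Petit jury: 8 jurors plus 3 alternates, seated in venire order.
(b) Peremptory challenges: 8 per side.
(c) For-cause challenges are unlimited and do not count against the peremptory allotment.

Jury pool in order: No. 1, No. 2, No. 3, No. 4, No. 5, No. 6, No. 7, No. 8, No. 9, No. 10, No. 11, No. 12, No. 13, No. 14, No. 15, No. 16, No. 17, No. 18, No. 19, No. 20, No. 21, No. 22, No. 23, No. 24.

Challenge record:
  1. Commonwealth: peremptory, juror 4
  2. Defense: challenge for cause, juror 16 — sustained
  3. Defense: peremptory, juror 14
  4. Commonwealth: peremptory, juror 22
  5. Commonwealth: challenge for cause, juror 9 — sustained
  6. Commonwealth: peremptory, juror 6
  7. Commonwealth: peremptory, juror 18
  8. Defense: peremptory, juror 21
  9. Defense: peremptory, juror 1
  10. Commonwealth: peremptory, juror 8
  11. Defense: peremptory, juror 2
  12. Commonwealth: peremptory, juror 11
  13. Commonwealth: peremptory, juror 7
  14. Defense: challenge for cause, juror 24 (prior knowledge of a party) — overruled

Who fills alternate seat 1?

Removed: #1, #2, #4, #6, #7, #8, #9, #11, #14, #16, #18, #21, #22. (#24 stays — for-cause denied.)
Seating in order: seats 1–8 → #3, #5, #10, #12, #13, #15, #17, #19; alternates → #20, #23, #24.
So alternate 1 is #20.

20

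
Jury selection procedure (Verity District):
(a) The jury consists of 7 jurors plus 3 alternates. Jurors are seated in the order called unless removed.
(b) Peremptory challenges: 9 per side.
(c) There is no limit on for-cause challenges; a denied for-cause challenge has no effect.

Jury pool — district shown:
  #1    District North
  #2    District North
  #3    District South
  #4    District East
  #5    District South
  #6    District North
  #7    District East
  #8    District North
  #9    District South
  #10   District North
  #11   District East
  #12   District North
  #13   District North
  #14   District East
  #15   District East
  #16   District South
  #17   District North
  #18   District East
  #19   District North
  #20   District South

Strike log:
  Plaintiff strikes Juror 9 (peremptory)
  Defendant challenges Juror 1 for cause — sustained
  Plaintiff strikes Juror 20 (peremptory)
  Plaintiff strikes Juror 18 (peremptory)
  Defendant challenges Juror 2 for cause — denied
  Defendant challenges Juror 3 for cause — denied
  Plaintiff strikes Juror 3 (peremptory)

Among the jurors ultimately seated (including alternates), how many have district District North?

6

Removed: #1, #3, #9, #18, #20.
Seated (10 incl. alternates): #2, #4, #5, #6, #7, #8, #10, #11, #12, #13.
Of those, in District North: #2, #6, #8, #10, #12, #13 → 6.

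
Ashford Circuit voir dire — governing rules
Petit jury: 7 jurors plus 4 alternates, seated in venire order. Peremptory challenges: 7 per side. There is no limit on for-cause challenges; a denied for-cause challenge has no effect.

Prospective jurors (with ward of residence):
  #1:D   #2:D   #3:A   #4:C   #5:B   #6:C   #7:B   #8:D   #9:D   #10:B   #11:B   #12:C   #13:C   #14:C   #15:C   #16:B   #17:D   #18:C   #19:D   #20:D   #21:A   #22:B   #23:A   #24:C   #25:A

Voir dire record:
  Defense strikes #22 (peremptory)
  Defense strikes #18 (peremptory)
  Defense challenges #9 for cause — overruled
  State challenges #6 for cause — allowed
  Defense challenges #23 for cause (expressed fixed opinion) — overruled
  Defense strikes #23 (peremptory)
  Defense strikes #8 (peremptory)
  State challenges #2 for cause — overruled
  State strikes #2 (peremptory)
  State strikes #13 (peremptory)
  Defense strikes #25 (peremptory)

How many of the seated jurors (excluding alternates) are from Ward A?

Removed: #2, #6, #8, #13, #18, #22, #23, #25.
Seated jurors 1–7: #1, #3, #4, #5, #7, #9, #10 (alternates #11, #12, #14, #15 not counted).
Of those, in Ward A: #3 → 1.

1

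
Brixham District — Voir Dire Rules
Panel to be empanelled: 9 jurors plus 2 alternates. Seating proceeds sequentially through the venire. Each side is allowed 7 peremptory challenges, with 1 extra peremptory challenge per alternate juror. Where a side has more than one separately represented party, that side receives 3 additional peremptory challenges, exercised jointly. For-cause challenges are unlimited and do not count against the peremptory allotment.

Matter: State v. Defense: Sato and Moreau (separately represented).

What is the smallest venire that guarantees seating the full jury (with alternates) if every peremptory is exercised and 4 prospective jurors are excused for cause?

Seats to fill: 9 + 2 alternates = 11.
Peremptories — State: 7 + 1×2 = 9; Defense: 7 + 1×2 + 3 = 12; total 21.
For-cause removals: 4.
Minimum venire: 11 + 21 + 4 = 36.

36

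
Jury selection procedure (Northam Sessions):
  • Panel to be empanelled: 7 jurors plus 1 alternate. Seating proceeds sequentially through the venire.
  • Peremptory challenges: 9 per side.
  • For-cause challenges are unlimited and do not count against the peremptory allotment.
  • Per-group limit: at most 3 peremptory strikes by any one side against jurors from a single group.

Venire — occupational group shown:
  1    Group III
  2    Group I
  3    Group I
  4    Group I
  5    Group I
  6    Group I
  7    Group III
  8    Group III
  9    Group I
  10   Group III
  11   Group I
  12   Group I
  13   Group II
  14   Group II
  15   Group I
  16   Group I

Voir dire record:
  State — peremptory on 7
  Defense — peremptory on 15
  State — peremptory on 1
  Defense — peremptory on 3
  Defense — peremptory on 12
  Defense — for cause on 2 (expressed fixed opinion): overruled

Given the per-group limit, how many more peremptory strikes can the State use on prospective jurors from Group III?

1

State peremptories so far: #7, #1 — 2 of 9 used, 7 left overall.
Against Group III: #7, #1 — 2 used; per-group cap 3 leaves 1.
Binding limit: min(7, 1) = 1.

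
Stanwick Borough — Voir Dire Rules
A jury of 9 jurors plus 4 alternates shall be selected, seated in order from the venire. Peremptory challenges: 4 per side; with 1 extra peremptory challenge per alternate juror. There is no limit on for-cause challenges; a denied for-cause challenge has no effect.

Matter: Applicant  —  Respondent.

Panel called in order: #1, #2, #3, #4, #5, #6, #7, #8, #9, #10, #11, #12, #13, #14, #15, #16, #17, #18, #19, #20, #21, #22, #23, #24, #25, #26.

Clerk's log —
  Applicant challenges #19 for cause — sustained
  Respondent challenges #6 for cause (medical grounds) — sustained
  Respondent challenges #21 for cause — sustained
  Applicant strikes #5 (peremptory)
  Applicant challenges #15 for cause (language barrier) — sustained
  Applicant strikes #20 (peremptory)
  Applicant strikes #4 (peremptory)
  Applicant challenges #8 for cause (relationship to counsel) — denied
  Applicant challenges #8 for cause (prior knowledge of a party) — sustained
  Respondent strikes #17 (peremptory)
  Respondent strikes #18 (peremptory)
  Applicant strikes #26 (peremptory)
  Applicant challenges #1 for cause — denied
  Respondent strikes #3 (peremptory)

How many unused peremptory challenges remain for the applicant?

Applicant allotment: 4 base + 1 × 4 alternates = 8.
Applicant peremptories used: #5, #20, #4, #26 — 4 (for-cause on #19, #15, #8, #8, #1 don't count).
Remaining: 8 − 4 = 4.

4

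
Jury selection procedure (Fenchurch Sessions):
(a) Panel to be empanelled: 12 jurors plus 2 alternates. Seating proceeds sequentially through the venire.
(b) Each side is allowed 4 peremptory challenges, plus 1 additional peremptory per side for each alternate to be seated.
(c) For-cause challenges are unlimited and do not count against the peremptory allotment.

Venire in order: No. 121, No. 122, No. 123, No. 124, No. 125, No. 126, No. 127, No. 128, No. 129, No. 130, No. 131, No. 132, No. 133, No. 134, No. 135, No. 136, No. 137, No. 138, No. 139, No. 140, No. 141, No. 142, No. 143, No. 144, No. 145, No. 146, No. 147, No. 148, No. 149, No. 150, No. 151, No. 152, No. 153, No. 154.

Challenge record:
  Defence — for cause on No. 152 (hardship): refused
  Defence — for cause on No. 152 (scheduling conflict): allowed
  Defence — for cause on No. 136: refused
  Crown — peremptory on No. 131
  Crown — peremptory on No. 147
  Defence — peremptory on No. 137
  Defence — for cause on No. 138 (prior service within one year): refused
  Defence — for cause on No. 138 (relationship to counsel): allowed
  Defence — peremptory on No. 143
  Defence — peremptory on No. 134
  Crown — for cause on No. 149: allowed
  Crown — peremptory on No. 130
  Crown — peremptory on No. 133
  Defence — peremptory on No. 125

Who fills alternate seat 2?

Removed: #125, #130, #131, #133, #134, #137, #138, #143, #147, #149, #152. (#136 stays — for-cause denied.)
Filling seats in venire order through position 14: #121, #122, #123, #124, #126, #127, #128, #129, #132, #135, #136, #139, #140, #141.
So alternate 2 is #141.

141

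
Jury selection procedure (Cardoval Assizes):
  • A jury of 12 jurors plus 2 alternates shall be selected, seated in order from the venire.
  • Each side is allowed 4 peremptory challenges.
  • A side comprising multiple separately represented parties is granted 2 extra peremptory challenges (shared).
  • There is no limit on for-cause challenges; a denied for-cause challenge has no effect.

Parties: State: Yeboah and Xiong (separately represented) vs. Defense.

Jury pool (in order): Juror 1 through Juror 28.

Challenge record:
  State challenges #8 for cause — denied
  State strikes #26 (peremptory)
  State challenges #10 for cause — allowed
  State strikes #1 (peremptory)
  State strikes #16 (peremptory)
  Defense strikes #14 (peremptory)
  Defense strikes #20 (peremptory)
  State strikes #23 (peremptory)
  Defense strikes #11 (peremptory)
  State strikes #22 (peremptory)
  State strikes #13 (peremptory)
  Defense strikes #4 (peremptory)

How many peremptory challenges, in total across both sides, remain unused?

0

State allotment: 4 base + 2 multi-party = 6. Defense allotment: 4.
State peremptories used: #26, #1, #16, #23, #22, #13 — 6 (for-cause on #8, #10 don't count).
Defense peremptories used: #14, #20, #11, #4 — 4.
Remaining: (6 − 6) + (4 − 4) = 0.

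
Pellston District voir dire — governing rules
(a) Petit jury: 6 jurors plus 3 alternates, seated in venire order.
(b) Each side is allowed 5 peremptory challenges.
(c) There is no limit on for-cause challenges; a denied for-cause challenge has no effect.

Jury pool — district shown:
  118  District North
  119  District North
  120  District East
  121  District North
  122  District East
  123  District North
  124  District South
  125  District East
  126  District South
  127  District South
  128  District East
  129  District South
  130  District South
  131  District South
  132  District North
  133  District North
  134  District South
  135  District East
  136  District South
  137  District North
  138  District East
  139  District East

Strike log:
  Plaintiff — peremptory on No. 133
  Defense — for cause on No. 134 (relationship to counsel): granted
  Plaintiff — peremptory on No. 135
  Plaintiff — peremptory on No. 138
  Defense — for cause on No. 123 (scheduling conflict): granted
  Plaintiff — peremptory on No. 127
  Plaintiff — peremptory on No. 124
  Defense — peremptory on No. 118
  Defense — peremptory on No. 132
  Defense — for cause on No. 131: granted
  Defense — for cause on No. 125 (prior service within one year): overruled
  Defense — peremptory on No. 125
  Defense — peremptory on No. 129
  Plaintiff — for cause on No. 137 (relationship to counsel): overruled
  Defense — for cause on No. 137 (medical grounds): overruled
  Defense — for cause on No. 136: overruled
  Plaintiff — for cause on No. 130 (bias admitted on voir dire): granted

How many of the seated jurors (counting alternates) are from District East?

Removed: #118, #123, #124, #125, #127, #129, #130, #131, #132, #133, #134, #135, #138.
Seated (9 incl. alternates): #119, #120, #121, #122, #126, #128, #136, #137, #139.
Of those, in District East: #120, #122, #128, #139 → 4.

4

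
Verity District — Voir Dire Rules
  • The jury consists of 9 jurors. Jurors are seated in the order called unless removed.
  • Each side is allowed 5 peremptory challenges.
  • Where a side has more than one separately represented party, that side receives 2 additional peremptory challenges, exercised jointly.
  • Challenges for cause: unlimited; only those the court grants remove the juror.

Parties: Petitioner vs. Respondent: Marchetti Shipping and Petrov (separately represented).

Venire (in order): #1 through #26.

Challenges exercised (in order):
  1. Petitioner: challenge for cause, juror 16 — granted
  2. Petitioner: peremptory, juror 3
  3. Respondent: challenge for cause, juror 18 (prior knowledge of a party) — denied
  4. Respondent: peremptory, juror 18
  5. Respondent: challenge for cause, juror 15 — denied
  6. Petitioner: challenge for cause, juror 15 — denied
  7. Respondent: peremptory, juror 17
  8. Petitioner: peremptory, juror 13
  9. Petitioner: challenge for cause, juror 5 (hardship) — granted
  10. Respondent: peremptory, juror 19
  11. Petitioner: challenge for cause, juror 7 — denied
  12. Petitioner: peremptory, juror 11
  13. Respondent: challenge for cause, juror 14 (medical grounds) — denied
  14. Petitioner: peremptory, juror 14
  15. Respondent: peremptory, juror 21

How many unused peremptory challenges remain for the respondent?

Respondent allotment: 5 base + 2 multi-party = 7.
Respondent peremptories used: #18, #17, #19, #21 — 4 (for-cause on #18, #15, #14 don't count).
Remaining: 7 − 4 = 3.

3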